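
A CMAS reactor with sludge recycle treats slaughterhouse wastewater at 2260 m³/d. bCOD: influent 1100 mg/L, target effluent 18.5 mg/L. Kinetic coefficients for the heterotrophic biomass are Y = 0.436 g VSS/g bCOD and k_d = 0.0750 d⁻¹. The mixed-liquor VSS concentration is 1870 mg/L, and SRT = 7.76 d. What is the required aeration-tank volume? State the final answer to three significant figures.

From the SRT design equation V = Y Q (S₀−S) θ_c / [X (1 + k_d θ_c)] = 0.436 × 2260 × (1100 − 18.5) × 7.76 / [1870 × (1 + 0.0750 × 7.76)] = 8.27×10^6 / 2958 = 2795 m³.

V ≈ 2800 m³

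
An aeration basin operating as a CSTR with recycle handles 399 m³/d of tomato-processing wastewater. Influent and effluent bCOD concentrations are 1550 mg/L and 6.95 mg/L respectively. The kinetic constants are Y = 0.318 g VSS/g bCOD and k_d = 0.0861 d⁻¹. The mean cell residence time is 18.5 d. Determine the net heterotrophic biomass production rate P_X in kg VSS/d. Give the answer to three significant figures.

P_X ≈ 75.5 kg VSS/d

Observed yield with endogenous decay: Y_obs = Y / (1 + k_d·θ_c) = 0.318 / (1 + 0.0861 × 18.5) = 0.318 / 2.593 = 0.1226 g VSS/g bCOD.
Substrate removed = Q·(S₀ − S) = 399 m³/d × (1550 − 6.95) g/m³ = 6.16×10^5 g/d = 615.7 kg/d.
P_X = Y_obs · Q(S₀ − S) = 0.1226 × 615.7 = 75.51 kg VSS/d.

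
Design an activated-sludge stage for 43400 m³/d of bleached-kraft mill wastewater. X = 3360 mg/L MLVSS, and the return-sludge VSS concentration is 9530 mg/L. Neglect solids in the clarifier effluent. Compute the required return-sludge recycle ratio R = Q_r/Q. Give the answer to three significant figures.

R = Q_r/Q = X/(X_r − X) = 3360 / (9530 − 3360) = 0.5446.

R ≈ 0.545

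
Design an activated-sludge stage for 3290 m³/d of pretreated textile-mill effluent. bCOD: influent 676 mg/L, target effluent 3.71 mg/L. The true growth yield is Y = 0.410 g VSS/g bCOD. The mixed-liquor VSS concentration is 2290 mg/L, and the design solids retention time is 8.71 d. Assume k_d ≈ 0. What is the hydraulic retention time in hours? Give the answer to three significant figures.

Biomass mass balance (decay neglected): V·X = Y·Q·(S₀ − S)·θ_c, so V = 0.410 × 3290 × (676 − 3.71) × 8.71 / 2290 = 3449 m³.
τ = V/Q = 3449/3290 = 1.048 d, or 25.16 h.

τ ≈ 25.2 h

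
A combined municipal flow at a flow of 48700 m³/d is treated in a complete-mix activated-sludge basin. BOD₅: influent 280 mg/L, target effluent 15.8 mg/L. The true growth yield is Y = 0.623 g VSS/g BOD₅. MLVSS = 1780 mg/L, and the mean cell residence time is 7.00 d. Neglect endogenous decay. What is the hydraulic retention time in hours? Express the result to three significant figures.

With k_d = 0 the design equation reduces to V = Y Q (S₀−S) θ_c / X = 0.623 × 48700 × (280 − 15.8) × 7.00 / 1780 = 31523 m³.
Hydraulic retention time τ = V/Q = 31523 / 48700 = 0.6473 d = 15.53 h.

τ ≈ 15.5 h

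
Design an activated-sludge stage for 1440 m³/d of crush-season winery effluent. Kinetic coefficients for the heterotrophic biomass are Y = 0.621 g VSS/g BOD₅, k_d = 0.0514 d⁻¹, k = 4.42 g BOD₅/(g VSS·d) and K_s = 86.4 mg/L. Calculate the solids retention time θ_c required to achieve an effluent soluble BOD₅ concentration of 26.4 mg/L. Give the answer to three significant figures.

At the target effluent, Y k S/(K_s+S) = 0.621×4.42×26.4/112.8 = 0.6424 d⁻¹.
Then 1/θ_c = μ − k_d = 0.6424 − 0.0514 = 0.5910 d⁻¹, giving θ_c = 1.692 d.

θ_c ≈ 1.69 d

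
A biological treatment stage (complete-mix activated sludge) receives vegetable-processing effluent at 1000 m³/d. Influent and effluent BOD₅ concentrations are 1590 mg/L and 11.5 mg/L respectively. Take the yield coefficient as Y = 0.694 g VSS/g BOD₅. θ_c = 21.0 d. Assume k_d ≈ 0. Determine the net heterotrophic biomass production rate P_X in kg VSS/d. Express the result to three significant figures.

P_X ≈ 1100 kg VSS/d

With endogenous decay neglected, the observed yield equals the true yield: Y_obs = Y = 0.694 g VSS/g BOD₅.
ΔS = 1590 − 11.5 = 1578 mg/L, so the substrate removal rate is 1000 × 1578/1000 = 1578 kg BOD₅/d.
So the net sludge growth is P_X = 0.6940 × 1578 = 1095 kg VSS/d.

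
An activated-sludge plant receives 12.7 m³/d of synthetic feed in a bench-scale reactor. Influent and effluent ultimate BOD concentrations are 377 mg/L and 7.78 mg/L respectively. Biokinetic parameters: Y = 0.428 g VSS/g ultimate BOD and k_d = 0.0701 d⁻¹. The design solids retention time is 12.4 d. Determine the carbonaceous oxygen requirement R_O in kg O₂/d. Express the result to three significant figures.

R_O ≈ 3.16 kg O₂/d

Observed yield with endogenous decay: Y_obs = Y / (1 + k_d·θ_c) = 0.428 / (1 + 0.0701 × 12.4) = 0.428 / 1.869 = 0.2290 g VSS/g ultimate BOD.
ΔS = 377 − 7.78 = 369.2 mg/L, so the substrate removal rate is 12.7 × 369.2/1000 = 4.689 kg ultimate BOD/d.
Biomass synthesised: P_X = Y_obs × 4.689 = 1.074 kg VSS/d.
R_O = Q·ΔS − 1.42 P_X = 4.689 − 1.525 = 3.164 kg O₂/d.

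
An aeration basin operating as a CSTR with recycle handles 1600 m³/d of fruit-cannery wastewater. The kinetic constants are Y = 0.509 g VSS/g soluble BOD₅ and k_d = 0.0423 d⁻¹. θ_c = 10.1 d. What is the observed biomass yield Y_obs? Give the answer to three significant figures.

Y_obs ≈ 0.357 g VSS/g soluble BOD₅

Y_obs = Y / (1 + k_d θ_c) = 0.509 / (1 + 0.0423 × 10.1) = 0.509 / 1.427 = 0.3566.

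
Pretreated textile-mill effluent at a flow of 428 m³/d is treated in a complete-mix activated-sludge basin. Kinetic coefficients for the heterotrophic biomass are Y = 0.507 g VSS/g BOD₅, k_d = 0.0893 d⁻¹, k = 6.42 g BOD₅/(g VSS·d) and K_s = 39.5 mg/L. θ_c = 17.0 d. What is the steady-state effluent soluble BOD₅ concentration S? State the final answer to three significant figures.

For a completely mixed reactor with recycle the Lawrence–McCarty relation gives S = K_s·(1 + k_d·θ_c) / [θ_c·(Y·k − k_d) − 1] = 39.5 × (1 + 0.0893 × 17.0) / [17.0 × (0.507 × 6.42 − 0.0893) − 1] = 99.46 / 52.82 = 1.883 mg/L.

S ≈ 1.88 mg/L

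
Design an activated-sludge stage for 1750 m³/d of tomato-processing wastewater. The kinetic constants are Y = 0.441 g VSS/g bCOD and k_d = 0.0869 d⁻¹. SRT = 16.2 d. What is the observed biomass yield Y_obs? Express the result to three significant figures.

Y_obs ≈ 0.183 g VSS/g bCOD

Correct the yield for decay: Y_obs = Y/(1 + k_d θ_c) = 0.441 / (1 + 0.0869 × 16.2) = 0.441 / 2.408 = 0.1832.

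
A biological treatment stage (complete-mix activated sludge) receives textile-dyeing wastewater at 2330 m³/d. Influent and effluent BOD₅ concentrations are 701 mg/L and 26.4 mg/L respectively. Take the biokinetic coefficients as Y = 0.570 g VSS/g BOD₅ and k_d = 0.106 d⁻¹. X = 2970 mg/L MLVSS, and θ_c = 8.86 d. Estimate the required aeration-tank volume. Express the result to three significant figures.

Rearranging the biomass balance for a CMAS with decay, V = Y·Q·ΔS·θ_c / [X·(1+k_d θ_c)] = 0.570 × 2330 × (701 − 26.4) × 8.86 / [2970 × (1 + 0.106 × 8.86)] = 7.94×10^6 / 5759 = 1378 m³.

V ≈ 1380 m³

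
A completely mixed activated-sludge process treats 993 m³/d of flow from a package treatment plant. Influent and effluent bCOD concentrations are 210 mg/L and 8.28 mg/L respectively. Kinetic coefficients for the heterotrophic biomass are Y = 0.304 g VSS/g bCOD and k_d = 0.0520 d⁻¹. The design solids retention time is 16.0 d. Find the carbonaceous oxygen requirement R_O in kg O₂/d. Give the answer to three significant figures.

The observed yield is Y_obs = Y/(1 + k_d·θ_c) = 0.304 / (1 + 0.0520 × 16.0) = 0.304 / 1.832 = 0.1659 g VSS per g bCOD removed.
Q·(S₀ − S) = 993 × (210 − 8.28) × 10⁻³ = 200.3 kg/d removed.
P_X = Y_obs·Q·(S₀ − S) = 0.1659 × 200.3 = 33.24 kg VSS/d.
Carbonaceous O₂ demand = substrate oxidised − cell-mass equivalent = 200.3 − 1.42 × 33.24 = 153.1 kg O₂/d.

R_O ≈ 153 kg O₂/d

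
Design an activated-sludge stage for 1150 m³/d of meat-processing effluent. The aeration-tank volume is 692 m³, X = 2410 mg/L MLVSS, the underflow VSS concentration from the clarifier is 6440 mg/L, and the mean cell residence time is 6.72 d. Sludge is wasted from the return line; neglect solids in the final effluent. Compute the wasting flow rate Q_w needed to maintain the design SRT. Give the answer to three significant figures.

Q_w = (V·X)/(θ_c X_r) = 692.0 × 2410 / (6.72 × 6440) = 38.54 m³/d.

Q_w ≈ 38.5 m³/d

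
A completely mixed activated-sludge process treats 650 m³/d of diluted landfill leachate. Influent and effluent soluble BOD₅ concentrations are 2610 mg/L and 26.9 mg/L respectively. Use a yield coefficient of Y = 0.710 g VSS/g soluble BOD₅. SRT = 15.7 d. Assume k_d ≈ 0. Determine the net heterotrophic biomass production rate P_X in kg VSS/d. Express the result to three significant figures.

P_X ≈ 1190 kg VSS/d

With endogenous decay neglected, the observed yield equals the true yield: Y_obs = Y = 0.710 g VSS/g soluble BOD₅.
Mass of soluble BOD₅ removed per day: Q(S₀ − S) = 650 × 2583 g/m³ = 1679 kg/d.
Biomass produced: P_X = Y_obs·Q·ΔS = 0.7100 × 1679 ≈ 1192 kg VSS/d.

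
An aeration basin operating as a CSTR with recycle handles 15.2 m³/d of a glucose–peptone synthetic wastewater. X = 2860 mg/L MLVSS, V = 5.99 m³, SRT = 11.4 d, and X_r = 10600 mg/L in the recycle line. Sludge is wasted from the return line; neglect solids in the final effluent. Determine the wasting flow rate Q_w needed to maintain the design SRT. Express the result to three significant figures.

Wasting from the return line (neglecting effluent solids): Q_w = V·X / (θ_c·X_r) = 5.990 × 2860 / (11.4 × 10600) = 0.1418 m³/d.

Q_w ≈ 0.142 m³/d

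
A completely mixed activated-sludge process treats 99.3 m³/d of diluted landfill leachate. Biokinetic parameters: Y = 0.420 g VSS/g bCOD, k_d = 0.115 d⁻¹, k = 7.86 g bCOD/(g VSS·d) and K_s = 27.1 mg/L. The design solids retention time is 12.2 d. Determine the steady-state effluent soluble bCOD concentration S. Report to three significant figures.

S ≈ 1.72 mg/L

For a completely mixed reactor with recycle the Lawrence–McCarty relation gives S = K_s·(1 + k_d·θ_c) / [θ_c·(Y·k − k_d) − 1] = 27.1 × (1 + 0.115 × 12.2) / [12.2 × (0.420 × 7.86 − 0.115) − 1] = 65.12 / 37.87 = 1.720 mg/L.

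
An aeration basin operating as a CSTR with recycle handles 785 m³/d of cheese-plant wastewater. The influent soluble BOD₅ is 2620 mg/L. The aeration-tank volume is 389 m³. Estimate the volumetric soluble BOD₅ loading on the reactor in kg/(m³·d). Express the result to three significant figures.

Applied soluble BOD₅ load per unit volume = Q·S₀/V = (785 × 2620/1000)/389.0 = 5.287 kg soluble BOD₅·m⁻³·d⁻¹.

L_v ≈ 5.29 kg soluble BOD₅/(m³·d)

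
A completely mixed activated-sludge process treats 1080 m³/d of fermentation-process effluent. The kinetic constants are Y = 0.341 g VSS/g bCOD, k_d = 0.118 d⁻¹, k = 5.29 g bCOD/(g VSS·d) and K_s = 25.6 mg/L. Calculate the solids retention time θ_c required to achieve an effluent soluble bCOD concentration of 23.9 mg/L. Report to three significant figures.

Specific growth rate at S = 23.9 mg/L: μ = YkS/(K_s+S) = 0.341·5.29·23.9/(25.6+23.9) = 0.8710 d⁻¹.
θ_c = 1/(μ − k_d) = 1/(0.8710 − 0.118) = 1/0.7530 = 1.328 d.

θ_c ≈ 1.33 d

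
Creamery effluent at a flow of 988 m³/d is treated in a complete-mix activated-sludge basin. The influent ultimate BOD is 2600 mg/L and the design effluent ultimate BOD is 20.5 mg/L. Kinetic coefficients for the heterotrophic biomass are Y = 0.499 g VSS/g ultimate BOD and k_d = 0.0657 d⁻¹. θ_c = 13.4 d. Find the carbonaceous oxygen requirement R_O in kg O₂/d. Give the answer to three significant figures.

The observed yield is Y_obs = Y/(1 + k_d·θ_c) = 0.499 / (1 + 0.0657 × 13.4) = 0.499 / 1.880 = 0.2654 g VSS per g ultimate BOD removed.
Substrate removed = Q·(S₀ − S) = 988 m³/d × (2600 − 20.5) g/m³ = 2.55×10^6 g/d = 2549 kg/d.
Biomass synthesised: P_X = Y_obs × 2549 = 676.3 kg VSS/d.
R_O = Q·ΔS − 1.42 P_X = 2549 − 960.4 = 1588 kg O₂/d.

R_O ≈ 1590 kg O₂/d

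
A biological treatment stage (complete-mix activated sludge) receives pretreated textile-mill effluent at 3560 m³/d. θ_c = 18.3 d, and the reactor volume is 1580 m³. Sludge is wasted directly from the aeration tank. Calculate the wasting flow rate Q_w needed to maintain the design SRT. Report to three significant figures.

Q_w ≈ 86.3 m³/d

With mixed-liquor wasting, θ_c = V/Q_w, so Q_w = V/θ_c = 1580/18.3 = 86.34 m³/d.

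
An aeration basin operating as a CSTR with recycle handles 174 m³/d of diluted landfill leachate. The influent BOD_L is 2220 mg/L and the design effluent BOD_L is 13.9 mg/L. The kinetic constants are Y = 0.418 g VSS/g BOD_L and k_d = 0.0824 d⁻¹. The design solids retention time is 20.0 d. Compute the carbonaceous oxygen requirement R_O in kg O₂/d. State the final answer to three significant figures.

R_O ≈ 298 kg O₂/d

Y_obs = Y / (1 + k_d θ_c) = 0.418 / (1 + 0.0824 × 20.0) = 0.418 / 2.648 = 0.1579.
Mass of BOD_L removed per day: Q(S₀ − S) = 174 × 2206 g/m³ = 383.9 kg/d.
Biomass synthesised: P_X = Y_obs × 383.9 = 60.59 kg VSS/d.
R_O = Q·ΔS − 1.42 P_X = 383.9 − 86.04 = 297.8 kg O₂/d.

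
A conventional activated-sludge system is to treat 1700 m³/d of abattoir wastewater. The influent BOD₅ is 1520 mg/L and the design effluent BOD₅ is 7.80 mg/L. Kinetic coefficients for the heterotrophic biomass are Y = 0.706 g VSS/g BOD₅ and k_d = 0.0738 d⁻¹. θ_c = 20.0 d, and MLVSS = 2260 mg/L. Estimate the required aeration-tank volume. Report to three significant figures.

Steady-state biomass mass balance: V·X·(1 + k_d·θ_c) = Y·Q·(S₀ − S)·θ_c, so V = 0.706 × 1700 × (1520 − 7.80) × 20.0 / [2260 × (1 + 0.0738 × 20.0)] = 3.63×10^7 / 5596 = 6487 m³.

V ≈ 6490 m³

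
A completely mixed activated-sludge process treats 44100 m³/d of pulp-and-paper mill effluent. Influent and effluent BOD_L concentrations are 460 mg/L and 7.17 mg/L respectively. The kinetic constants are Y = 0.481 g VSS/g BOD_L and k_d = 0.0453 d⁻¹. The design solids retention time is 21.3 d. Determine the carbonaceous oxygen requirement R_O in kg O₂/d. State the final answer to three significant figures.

Y_obs = Y / (1 + k_d θ_c) = 0.481 / (1 + 0.0453 × 21.3) = 0.481 / 1.965 = 0.2448.
ΔS = 460 − 7.17 = 452.8 mg/L, so the substrate removal rate is 44100 × 452.8/1000 = 19970 kg BOD_L/d.
Net sludge production P_X = 0.2448 × 19970 = 4889 kg VSS/d.
R_O = Q·ΔS − 1.42 P_X = 19970 − 6942 = 13028 kg O₂/d.

R_O ≈ 13000 kg O₂/d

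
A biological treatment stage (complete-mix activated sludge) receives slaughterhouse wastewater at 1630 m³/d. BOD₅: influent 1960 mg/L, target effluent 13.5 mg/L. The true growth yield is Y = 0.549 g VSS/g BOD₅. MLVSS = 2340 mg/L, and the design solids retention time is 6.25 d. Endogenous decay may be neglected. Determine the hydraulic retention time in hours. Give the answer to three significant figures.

τ ≈ 68.5 h

Biomass mass balance (decay neglected): V·X = Y·Q·(S₀ − S)·θ_c, so V = 0.549 × 1630 × (1960 − 13.5) × 6.25 / 2340 = 4652 m³.
Hydraulic retention time τ = V/Q = 4652 / 1630 = 2.854 d = 68.50 h.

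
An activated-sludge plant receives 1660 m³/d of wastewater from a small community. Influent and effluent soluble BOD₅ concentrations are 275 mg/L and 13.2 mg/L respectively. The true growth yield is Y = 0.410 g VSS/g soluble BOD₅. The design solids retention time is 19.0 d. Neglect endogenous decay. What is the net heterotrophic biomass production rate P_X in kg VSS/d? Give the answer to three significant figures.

P_X ≈ 178 kg VSS/d

Since k_d ≈ 0, Y_obs = Y = 0.410 g VSS/g soluble BOD₅.
ΔS = 275 − 13.2 = 261.8 mg/L, so the substrate removal rate is 1660 × 261.8/1000 = 434.6 kg soluble BOD₅/d.
Biomass produced: P_X = Y_obs·Q·ΔS = 0.4100 × 434.6 ≈ 178.2 kg VSS/d.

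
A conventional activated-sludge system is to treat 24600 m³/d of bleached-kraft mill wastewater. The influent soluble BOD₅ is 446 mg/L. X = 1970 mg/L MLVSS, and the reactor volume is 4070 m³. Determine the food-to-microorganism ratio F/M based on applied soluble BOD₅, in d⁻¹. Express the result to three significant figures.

Food-to-microorganism ratio F/M = Q S₀ / (V X) = 24600 × 446 / (4070 × 1970) = 1.368 d⁻¹.

F/M ≈ 1.37 d⁻¹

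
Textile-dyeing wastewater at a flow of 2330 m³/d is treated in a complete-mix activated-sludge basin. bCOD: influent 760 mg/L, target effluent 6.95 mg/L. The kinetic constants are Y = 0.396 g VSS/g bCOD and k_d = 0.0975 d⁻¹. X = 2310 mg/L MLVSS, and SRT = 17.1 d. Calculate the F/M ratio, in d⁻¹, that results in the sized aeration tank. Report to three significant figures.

F/M ≈ 0.398 d⁻¹

Steady-state biomass mass balance: V·X·(1 + k_d·θ_c) = Y·Q·(S₀ − S)·θ_c, so V = 0.396 × 2330 × (760 − 6.95) × 17.1 / [2310 × (1 + 0.0975 × 17.1)] = 1.19×10^7 / 6161 = 1928 m³.
F/M = applied load / biomass = Q·S₀/(V·X) = 2330 × 760 / (1928 × 2310) = 0.3975 d⁻¹.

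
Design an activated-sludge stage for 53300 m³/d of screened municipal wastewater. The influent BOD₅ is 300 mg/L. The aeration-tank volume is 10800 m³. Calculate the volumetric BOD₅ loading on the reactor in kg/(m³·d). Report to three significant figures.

L_v ≈ 1.48 kg BOD₅/(m³·d)

L_v = Q S₀ / V = 53300 × 300 × 10⁻³ / 10800 = 1.481 kg/(m³·d).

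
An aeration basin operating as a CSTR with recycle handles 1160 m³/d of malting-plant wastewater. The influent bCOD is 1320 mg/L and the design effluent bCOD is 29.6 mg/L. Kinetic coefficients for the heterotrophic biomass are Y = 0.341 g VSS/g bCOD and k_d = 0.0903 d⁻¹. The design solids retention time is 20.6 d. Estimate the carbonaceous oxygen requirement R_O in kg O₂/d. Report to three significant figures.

The observed yield is Y_obs = Y/(1 + k_d·θ_c) = 0.341 / (1 + 0.0903 × 20.6) = 0.341 / 2.860 = 0.1192 g VSS per g bCOD removed.
Substrate removed = Q·(S₀ − S) = 1160 m³/d × (1320 − 29.6) g/m³ = 1.5×10^6 g/d = 1497 kg/d.
Net sludge production P_X = 0.1192 × 1497 = 178.5 kg VSS/d.
R_O = Q·(S₀ − S) − 1.42·P_X = 1497 − 1.42 × 178.5 = 1243 kg O₂/d.

R_O ≈ 1240 kg O₂/d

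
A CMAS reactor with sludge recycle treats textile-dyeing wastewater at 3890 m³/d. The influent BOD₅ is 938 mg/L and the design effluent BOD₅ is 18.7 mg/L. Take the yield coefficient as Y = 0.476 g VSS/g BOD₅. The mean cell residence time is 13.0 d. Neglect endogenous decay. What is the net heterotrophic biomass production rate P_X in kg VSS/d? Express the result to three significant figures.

P_X ≈ 1700 kg VSS/d

With endogenous decay neglected, the observed yield equals the true yield: Y_obs = Y = 0.476 g VSS/g BOD₅.
Substrate removed = Q·(S₀ − S) = 3890 m³/d × (938 − 18.7) g/m³ = 3.58×10^6 g/d = 3576 kg/d.
So the net sludge growth is P_X = 0.4760 × 3576 = 1702 kg VSS/d.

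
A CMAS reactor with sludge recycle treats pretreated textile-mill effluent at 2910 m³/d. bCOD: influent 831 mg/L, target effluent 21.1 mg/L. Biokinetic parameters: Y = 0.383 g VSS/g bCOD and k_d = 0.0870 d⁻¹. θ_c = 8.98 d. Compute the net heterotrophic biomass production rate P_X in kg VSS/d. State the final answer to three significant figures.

Correct the yield for decay: Y_obs = Y/(1 + k_d θ_c) = 0.383 / (1 + 0.0870 × 8.98) = 0.383 / 1.781 = 0.2150.
Mass of bCOD removed per day: Q(S₀ − S) = 2910 × 809.9 g/m³ = 2357 kg/d.
P_X = Y_obs · Q(S₀ − S) = 0.2150 × 2357 = 506.8 kg VSS/d.

P_X ≈ 507 kg VSS/d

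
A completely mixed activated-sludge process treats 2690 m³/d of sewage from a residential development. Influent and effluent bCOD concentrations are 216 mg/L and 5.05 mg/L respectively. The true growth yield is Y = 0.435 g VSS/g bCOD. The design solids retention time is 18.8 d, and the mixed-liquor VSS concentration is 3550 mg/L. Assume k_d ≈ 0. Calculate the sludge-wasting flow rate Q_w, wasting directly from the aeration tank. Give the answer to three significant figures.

Q_w ≈ 69.5 m³/d

With k_d = 0 the design equation reduces to V = Y Q (S₀−S) θ_c / X = 0.435 × 2690 × (216 − 5.05) × 18.8 / 3550 = 1307 m³.
Wasting from the aeration tank: Q_w = V / θ_c = 1307 / 18.8 = 69.53 m³/d.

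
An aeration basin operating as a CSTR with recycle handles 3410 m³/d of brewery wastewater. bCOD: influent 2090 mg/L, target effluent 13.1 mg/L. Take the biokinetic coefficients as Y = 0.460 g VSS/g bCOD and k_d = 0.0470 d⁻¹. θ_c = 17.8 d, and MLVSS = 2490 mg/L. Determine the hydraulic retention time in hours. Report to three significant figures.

Rearranging the biomass balance for a CMAS with decay, V = Y·Q·ΔS·θ_c / [X·(1+k_d θ_c)] = 0.460 × 3410 × (2090 − 13.1) × 17.8 / [2490 × (1 + 0.0470 × 17.8)] = 5.8×10^7 / 4573 = 12680 m³.
HRT = V/Q = 12680 m³ / 3410 m³·d⁻¹ = 3.719 d × 24 = 89.25 h.

τ ≈ 89.2 h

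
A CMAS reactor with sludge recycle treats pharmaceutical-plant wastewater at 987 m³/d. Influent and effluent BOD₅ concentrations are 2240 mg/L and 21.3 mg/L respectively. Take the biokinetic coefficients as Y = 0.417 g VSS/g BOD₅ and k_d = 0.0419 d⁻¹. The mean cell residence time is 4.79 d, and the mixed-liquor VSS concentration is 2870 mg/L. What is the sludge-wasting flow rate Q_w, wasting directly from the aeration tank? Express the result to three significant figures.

Rearranging the biomass balance for a CMAS with decay, V = Y·Q·ΔS·θ_c / [X·(1+k_d θ_c)] = 0.417 × 987 × (2240 − 21.3) × 4.79 / [2870 × (1 + 0.0419 × 4.79)] = 4.37×10^6 / 3446 = 1269 m³.
With mixed-liquor wasting, θ_c = V/Q_w, so Q_w = V/θ_c = 1269/4.79 = 265.0 m³/d.

Q_w ≈ 265 m³/d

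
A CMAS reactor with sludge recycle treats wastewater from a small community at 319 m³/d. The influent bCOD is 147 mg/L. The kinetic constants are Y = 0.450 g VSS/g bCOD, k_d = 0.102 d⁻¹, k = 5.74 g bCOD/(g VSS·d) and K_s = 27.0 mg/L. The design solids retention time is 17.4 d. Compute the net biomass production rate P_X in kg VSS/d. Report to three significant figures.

From the Monod/SRT balance for a CMAS, S = K_s·(1+k_d θ_c)/[θ_c·(Y k − k_d) − 1] = 27.0 × (1 + 0.102 × 17.4) / [17.4 × (0.450 × 5.74 − 0.102) − 1] = 74.92 / 42.17 = 1.777 mg/L.
Correct the yield for decay: Y_obs = Y/(1 + k_d θ_c) = 0.450 / (1 + 0.102 × 17.4) = 0.450 / 2.775 = 0.1622.
Mass of bCOD removed per day: Q(S₀ − S) = 319 × 145.2 g/m³ = 46.33 kg/d.
So the net sludge growth is P_X = 0.1622 × 46.33 = 7.513 kg VSS/d.

P_X ≈ 7.51 kg VSS/d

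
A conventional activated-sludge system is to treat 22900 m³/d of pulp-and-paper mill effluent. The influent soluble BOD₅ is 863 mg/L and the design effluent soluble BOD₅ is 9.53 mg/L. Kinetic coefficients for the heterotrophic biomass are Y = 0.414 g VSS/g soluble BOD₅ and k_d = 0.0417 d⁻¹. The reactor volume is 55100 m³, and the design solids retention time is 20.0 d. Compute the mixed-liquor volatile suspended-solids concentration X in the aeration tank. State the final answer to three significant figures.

X ≈ 1600 mg/L

From V·X·(1 + k_d·θ_c) = Y·Q·(S₀ − S)·θ_c: X = 0.414 × 22900 × (863 − 9.53) × 20.0 / [55100 × (1 + 0.0417 × 20.0)] = 1601 mg/L.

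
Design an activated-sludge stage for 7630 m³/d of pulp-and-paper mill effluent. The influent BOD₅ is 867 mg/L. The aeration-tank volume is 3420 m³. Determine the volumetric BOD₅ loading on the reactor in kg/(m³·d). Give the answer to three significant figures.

Volumetric loading L_v = Q·S₀ / V = 7630 × 867 g/m³ / 3420 m³ = 1934 g/(m³·d) = 1.934 kg BOD₅/(m³·d).

L_v ≈ 1.93 kg BOD₅/(m³·d)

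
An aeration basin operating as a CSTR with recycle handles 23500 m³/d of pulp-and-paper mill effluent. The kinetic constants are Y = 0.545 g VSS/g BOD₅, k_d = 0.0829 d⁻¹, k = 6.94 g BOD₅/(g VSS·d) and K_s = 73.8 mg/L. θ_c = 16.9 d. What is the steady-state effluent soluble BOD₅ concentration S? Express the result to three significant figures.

For a completely mixed reactor with recycle the Lawrence–McCarty relation gives S = K_s·(1 + k_d·θ_c) / [θ_c·(Y·k − k_d) − 1] = 73.8 × (1 + 0.0829 × 16.9) / [16.9 × (0.545 × 6.94 − 0.0829) − 1] = 177.2 / 61.52 = 2.880 mg/L.

S ≈ 2.88 mg/L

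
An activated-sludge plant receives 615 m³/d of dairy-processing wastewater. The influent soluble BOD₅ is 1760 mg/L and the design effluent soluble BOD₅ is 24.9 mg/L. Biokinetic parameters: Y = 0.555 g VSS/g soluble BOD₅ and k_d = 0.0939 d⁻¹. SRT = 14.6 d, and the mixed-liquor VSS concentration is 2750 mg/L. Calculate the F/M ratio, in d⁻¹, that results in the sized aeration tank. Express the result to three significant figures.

Steady-state biomass mass balance: V·X·(1 + k_d·θ_c) = Y·Q·(S₀ − S)·θ_c, so V = 0.555 × 615 × (1760 − 24.9) × 14.6 / [2750 × (1 + 0.0939 × 14.6)] = 8.65×10^6 / 6520 = 1326 m³.
Food-to-microorganism ratio F/M = Q S₀ / (V X) = 615 × 1760 / (1326 × 2750) = 0.2968 d⁻¹.

F/M ≈ 0.297 d⁻¹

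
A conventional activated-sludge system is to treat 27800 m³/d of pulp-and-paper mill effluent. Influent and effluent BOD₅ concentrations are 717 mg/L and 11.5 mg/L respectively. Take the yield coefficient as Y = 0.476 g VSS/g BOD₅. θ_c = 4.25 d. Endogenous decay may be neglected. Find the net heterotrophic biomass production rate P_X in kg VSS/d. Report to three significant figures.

No decay correction is needed, so Y_obs = Y = 0.476.
Mass of BOD₅ removed per day: Q(S₀ − S) = 27800 × 705.5 g/m³ = 19613 kg/d.
So the net sludge growth is P_X = 0.4760 × 19613 = 9336 kg VSS/d.

P_X ≈ 9340 kg VSS/d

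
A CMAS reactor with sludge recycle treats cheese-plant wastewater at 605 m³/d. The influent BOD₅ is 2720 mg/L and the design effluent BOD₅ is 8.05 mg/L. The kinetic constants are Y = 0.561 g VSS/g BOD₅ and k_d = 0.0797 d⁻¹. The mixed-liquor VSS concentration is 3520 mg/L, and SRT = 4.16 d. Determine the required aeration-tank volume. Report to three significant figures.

Rearranging the biomass balance for a CMAS with decay, V = Y·Q·ΔS·θ_c / [X·(1+k_d θ_c)] = 0.561 × 605 × (2720 − 8.05) × 4.16 / [3520 × (1 + 0.0797 × 4.16)] = 3.83×10^6 / 4687 = 816.9 m³.

V ≈ 817 m³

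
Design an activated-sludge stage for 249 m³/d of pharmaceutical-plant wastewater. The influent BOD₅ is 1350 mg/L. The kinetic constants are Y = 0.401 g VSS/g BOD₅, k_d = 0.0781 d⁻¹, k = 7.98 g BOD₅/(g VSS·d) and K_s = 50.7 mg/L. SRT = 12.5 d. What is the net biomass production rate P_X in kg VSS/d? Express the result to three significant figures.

From the Monod/SRT balance for a CMAS, S = K_s·(1+k_d θ_c)/[θ_c·(Y k − k_d) − 1] = 50.7 × (1 + 0.0781 × 12.5) / [12.5 × (0.401 × 7.98 − 0.0781) − 1] = 100.2 / 38.02 = 2.635 mg/L.
Correct the yield for decay: Y_obs = Y/(1 + k_d θ_c) = 0.401 / (1 + 0.0781 × 12.5) = 0.401 / 1.976 = 0.2029.
Q·(S₀ − S) = 249 × (1350 − 2.64) × 10⁻³ = 335.5 kg/d removed.
Net biomass production P_X = Y_obs × Q·(S₀ − S) = 0.2029 × 335.5 = 68.07 kg VSS/d.

P_X ≈ 68.1 kg VSS/d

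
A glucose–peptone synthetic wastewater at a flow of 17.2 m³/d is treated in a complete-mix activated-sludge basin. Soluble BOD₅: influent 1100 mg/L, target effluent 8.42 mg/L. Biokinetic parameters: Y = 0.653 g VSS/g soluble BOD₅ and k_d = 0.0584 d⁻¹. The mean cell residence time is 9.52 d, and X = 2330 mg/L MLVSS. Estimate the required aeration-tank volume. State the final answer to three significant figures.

Rearranging the biomass balance for a CMAS with decay, V = Y·Q·ΔS·θ_c / [X·(1+k_d θ_c)] = 0.653 × 17.2 × (1100 − 8.42) × 9.52 / [2330 × (1 + 0.0584 × 9.52)] = 1.17×10^5 / 3625 = 32.19 m³.

V ≈ 32.2 m³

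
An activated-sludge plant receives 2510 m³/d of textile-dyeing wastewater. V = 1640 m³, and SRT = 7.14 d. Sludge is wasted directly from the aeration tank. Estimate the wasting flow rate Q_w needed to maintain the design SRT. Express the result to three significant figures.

Q_w ≈ 230 m³/d

For wasting at MLVSS concentration, Q_w = V/θ_c = 1640/7.14 = 229.7 m³/d.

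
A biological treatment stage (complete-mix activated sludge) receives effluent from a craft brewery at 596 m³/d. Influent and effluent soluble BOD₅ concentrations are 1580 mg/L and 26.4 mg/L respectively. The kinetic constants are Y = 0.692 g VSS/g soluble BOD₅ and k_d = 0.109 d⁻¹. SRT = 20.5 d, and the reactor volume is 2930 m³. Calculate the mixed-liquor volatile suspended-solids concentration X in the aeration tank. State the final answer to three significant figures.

X ≈ 1390 mg/L

From V·X·(1 + k_d·θ_c) = Y·Q·(S₀ − S)·θ_c: X = 0.692 × 596 × (1580 − 26.4) × 20.5 / [2930 × (1 + 0.109 × 20.5)] = 1386 mg/L.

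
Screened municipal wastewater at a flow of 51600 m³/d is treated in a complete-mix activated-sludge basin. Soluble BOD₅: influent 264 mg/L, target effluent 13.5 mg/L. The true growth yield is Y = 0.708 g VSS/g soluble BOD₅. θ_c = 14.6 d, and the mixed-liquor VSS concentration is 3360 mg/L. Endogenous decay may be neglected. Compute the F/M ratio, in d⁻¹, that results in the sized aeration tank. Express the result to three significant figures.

V·X = Y·Q·ΔS·θ_c gives V = 0.708 × 51600 × (264 − 13.5) × 14.6 / 3360 = 39765 m³.
F/M = Q·S₀ / (V·X) = 51600 × 264 / (39765 × 3360) = 0.1020 g soluble BOD₅·(g VSS·d)⁻¹.

F/M ≈ 0.102 d⁻¹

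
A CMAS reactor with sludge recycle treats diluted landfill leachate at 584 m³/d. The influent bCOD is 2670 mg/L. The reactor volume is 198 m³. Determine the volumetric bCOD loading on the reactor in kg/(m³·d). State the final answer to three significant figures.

L_v ≈ 7.88 kg bCOD/(m³·d)

Volumetric loading L_v = Q·S₀ / V = 584 × 2670 g/m³ / 198.0 m³ = 7875 g/(m³·d) = 7.875 kg bCOD/(m³·d).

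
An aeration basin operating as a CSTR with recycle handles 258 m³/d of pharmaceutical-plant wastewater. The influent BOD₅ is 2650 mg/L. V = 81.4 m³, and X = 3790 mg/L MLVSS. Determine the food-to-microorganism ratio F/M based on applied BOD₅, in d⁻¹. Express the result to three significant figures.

F/M ≈ 2.22 d⁻¹

F/M = Q·S₀ / (V·X) = 258 × 2650 / (81.40 × 3790) = 2.216 g BOD₅·(g VSS·d)⁻¹.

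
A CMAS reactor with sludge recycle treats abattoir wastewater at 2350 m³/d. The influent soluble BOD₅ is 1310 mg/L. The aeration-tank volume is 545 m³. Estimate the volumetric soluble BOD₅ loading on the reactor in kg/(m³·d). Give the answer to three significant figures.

Applied soluble BOD₅ load per unit volume = Q·S₀/V = (2350 × 1310/1000)/545.0 = 5.649 kg soluble BOD₅·m⁻³·d⁻¹.

L_v ≈ 5.65 kg soluble BOD₅/(m³·d)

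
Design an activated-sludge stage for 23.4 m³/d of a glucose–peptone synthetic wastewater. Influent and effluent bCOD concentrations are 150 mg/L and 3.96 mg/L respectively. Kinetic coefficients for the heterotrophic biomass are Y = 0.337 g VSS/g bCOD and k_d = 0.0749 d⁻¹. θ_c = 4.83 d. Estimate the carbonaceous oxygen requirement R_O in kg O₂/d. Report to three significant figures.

Y_obs = Y / (1 + k_d θ_c) = 0.337 / (1 + 0.0749 × 4.83) = 0.337 / 1.362 = 0.2475.
Q·(S₀ − S) = 23.4 × (150 − 3.96) × 10⁻³ = 3.417 kg/d removed.
P_X = Y_obs·Q·(S₀ − S) = 0.2475 × 3.417 = 0.8457 kg VSS/d.
R_O = Q·ΔS − 1.42 P_X = 3.417 − 1.201 = 2.216 kg O₂/d.

R_O ≈ 2.22 kg O₂/d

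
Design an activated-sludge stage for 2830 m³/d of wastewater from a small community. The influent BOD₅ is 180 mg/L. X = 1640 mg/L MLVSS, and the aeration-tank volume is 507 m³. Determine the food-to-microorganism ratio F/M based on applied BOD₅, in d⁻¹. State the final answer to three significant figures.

F/M = Q·S₀ / (V·X) = 2830 × 180 / (507.0 × 1640) = 0.6126 g BOD₅·(g VSS·d)⁻¹.

F/M ≈ 0.613 d⁻¹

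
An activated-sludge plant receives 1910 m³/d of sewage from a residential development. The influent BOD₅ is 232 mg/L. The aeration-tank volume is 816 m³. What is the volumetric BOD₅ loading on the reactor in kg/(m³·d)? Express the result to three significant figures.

Applied BOD₅ load per unit volume = Q·S₀/V = (1910 × 232/1000)/816.0 = 0.5430 kg BOD₅·m⁻³·d⁻¹.

L_v ≈ 0.543 kg BOD₅/(m³·d)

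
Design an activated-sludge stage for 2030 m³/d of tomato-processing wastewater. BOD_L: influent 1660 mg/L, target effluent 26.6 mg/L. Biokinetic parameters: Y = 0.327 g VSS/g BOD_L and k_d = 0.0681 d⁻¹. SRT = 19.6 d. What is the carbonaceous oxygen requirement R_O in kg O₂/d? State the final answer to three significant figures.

R_O ≈ 2660 kg O₂/d

Y_obs = Y / (1 + k_d θ_c) = 0.327 / (1 + 0.0681 × 19.6) = 0.327 / 2.335 = 0.1401.
Substrate removed = Q·(S₀ − S) = 2030 m³/d × (1660 − 26.6) g/m³ = 3.32×10^6 g/d = 3316 kg/d.
Biomass synthesised: P_X = Y_obs × 3316 = 464.4 kg VSS/d.
R_O = Q·ΔS − 1.42 P_X = 3316 − 659.5 = 2656 kg O₂/d.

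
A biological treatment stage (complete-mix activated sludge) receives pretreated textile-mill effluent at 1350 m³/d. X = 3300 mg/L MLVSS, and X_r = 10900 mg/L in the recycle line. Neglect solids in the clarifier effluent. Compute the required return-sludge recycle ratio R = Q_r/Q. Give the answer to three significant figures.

R ≈ 0.434

R = Q_r/Q = X/(X_r − X) = 3300 / (10900 − 3300) = 0.4342.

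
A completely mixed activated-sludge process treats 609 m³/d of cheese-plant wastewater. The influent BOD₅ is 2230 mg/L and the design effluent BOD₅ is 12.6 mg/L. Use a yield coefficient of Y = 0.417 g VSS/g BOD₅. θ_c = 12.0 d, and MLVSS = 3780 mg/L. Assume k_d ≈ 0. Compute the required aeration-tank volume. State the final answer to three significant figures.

Biomass mass balance (decay neglected): V·X = Y·Q·(S₀ − S)·θ_c, so V = 0.417 × 609 × (2230 − 12.6) × 12.0 / 3780 = 1788 m³.

V ≈ 1790 m³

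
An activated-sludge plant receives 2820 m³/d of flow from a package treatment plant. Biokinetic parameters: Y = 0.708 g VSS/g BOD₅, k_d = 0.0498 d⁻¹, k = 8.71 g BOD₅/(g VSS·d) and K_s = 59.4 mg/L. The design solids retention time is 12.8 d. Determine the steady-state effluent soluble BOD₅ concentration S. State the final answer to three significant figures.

For a completely mixed reactor with recycle the Lawrence–McCarty relation gives S = K_s·(1 + k_d·θ_c) / [θ_c·(Y·k − k_d) − 1] = 59.4 × (1 + 0.0498 × 12.8) / [12.8 × (0.708 × 8.71 − 0.0498) − 1] = 97.26 / 77.30 = 1.258 mg/L.

S ≈ 1.26 mg/L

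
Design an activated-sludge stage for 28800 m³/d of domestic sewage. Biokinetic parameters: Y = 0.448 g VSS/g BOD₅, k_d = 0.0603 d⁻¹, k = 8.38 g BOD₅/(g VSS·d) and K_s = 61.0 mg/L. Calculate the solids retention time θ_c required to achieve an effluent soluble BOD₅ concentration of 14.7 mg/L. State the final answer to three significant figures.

θ_c ≈ 1.50 d

Specific growth rate at S = 14.7 mg/L: μ = YkS/(K_s+S) = 0.448·8.38·14.7/(61.0+14.7) = 0.7290 d⁻¹.
θ_c = 1/(μ − k_d) = 1/(0.7290 − 0.0603) = 1/0.6687 = 1.495 d.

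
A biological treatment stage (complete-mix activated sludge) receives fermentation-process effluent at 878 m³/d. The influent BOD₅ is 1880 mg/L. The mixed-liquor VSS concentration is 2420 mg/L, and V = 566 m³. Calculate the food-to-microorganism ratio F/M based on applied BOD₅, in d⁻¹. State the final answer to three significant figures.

Food-to-microorganism ratio F/M = Q S₀ / (V X) = 878 × 1880 / (566.0 × 2420) = 1.205 d⁻¹.

F/M ≈ 1.21 d⁻¹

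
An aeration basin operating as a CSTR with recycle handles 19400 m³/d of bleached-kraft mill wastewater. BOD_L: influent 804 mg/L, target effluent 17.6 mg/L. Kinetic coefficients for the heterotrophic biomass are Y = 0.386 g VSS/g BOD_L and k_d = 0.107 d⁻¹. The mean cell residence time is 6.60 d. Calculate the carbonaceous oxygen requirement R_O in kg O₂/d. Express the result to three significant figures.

R_O ≈ 10400 kg O₂/d

Observed yield with endogenous decay: Y_obs = Y / (1 + k_d·θ_c) = 0.386 / (1 + 0.107 × 6.60) = 0.386 / 1.706 = 0.2262 g VSS/g BOD_L.
Mass of BOD_L removed per day: Q(S₀ − S) = 19400 × 786.4 g/m³ = 15256 kg/d.
P_X = Y_obs·Q·(S₀ − S) = 0.2262 × 15256 = 3451 kg VSS/d.
R_O = Q·(S₀ − S) − 1.42·P_X = 15256 − 1.42 × 3451 = 10355 kg O₂/d.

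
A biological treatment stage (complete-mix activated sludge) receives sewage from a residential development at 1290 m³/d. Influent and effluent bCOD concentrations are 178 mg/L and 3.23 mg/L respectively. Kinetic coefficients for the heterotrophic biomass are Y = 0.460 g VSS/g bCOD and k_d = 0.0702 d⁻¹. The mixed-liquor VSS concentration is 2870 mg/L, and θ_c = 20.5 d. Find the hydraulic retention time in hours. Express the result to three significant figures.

From the SRT design equation V = Y Q (S₀−S) θ_c / [X (1 + k_d θ_c)] = 0.460 × 1290 × (178 − 3.23) × 20.5 / [2870 × (1 + 0.0702 × 20.5)] = 2.13×10^6 / 7000 = 303.7 m³.
τ = V/Q = 303.7/1290 = 0.2354 d, or 5.650 h.

τ ≈ 5.65 h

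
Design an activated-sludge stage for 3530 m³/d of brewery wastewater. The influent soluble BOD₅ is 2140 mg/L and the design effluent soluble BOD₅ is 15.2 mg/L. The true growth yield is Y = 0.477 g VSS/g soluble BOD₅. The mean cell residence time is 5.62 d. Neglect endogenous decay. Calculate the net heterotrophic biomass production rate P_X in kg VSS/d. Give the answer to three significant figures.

With endogenous decay neglected, the observed yield equals the true yield: Y_obs = Y = 0.477 g VSS/g soluble BOD₅.
ΔS = 2140 − 15.2 = 2125 mg/L, so the substrate removal rate is 3530 × 2125/1000 = 7501 kg soluble BOD₅/d.
So the net sludge growth is P_X = 0.4770 × 7501 = 3578 kg VSS/d.

P_X ≈ 3580 kg VSS/d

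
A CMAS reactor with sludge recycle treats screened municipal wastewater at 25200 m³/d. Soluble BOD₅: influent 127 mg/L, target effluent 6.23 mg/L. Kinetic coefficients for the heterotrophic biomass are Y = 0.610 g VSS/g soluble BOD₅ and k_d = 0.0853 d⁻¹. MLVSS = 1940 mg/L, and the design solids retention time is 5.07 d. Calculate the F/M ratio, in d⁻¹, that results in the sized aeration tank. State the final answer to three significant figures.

Steady-state biomass mass balance: V·X·(1 + k_d·θ_c) = Y·Q·(S₀ − S)·θ_c, so V = 0.610 × 25200 × (127 − 6.23) × 5.07 / [1940 × (1 + 0.0853 × 5.07)] = 9.41×10^6 / 2779 = 3387 m³.
Food-to-microorganism ratio F/M = Q S₀ / (V X) = 25200 × 127 / (3387 × 1940) = 0.4871 d⁻¹.

F/M ≈ 0.487 d⁻¹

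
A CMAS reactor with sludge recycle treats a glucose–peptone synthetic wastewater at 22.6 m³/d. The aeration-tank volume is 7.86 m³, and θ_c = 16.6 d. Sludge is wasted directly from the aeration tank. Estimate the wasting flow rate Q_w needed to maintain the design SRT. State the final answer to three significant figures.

For wasting at MLVSS concentration, Q_w = V/θ_c = 7.860/16.6 = 0.4735 m³/d.

Q_w ≈ 0.473 m³/d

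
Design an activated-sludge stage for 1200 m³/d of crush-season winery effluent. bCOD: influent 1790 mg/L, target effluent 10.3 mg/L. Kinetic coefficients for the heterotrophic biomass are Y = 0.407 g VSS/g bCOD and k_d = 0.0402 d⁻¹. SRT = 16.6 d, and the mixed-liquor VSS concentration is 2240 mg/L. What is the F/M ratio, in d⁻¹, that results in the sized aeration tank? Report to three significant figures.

From the SRT design equation V = Y Q (S₀−S) θ_c / [X (1 + k_d θ_c)] = 0.407 × 1200 × (1790 − 10.3) × 16.6 / [2240 × (1 + 0.0402 × 16.6)] = 1.44×10^7 / 3735 = 3863 m³.
F/M = applied load / biomass = Q·S₀/(V·X) = 1200 × 1790 / (3863 × 2240) = 0.2482 d⁻¹.

F/M ≈ 0.248 d⁻¹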